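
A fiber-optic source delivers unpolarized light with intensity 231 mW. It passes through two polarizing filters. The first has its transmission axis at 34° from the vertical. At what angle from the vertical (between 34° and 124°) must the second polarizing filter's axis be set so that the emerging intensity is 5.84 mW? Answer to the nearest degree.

θ ≈ 111°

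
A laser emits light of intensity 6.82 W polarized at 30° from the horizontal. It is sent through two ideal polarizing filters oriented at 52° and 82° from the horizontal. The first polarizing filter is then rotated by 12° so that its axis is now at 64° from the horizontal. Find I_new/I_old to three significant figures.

Before rotation:
By Malus's law, I₁ = I₀ cos²(52° − 30°) = I₀ cos²(22°) = 0.8597 I₀.
I₂ = I₁ cos²(82° − 52°) = 0.8597 I₀ · cos²(30°) = 0.6448 I₀.
After rotation:
I₁ = I₀ cos²(64° − 30°) = I₀ cos²(34°) = 0.6873 I₀.
I₂ = I₁ cos²(82° − 64°) = 0.6873 I₀ · cos²(18°) = 0.6217 I₀.
Ratio = 0.6217 / 0.6448 = 0.9642.

I_new/I_old ≈ 0.964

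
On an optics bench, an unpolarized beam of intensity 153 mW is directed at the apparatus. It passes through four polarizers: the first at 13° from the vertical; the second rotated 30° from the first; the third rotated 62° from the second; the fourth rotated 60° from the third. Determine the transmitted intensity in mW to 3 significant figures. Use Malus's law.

I ≈ 3.16 mW

Unpolarized light through the first polarizer → I₁ = 153 mW/2 = 76.5 mW, polarized at 13°.
I₂ = I₁ · cos²(30°) = 76.5 · 0.75 = 57.38 mW.
I₃ = I₂ · cos²(62°) = 57.38 · 0.2204 = 12.65 mW.
I₄ = I₃ · cos²(60°) = 12.65 · 0.25 = 3.161 mW.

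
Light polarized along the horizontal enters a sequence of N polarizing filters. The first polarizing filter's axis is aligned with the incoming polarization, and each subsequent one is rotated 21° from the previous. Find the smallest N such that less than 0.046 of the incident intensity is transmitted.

N = 24

First polarizer is aligned with the polarization: full transmission.
Each further stage multiplies by cos²(21°) = 0.8716.
After N polarizers: T = 0.8716^(N−1). Require T < 0.046 ⇒ N−1 > ln(0.046)/ln(0.8716) = 22.40, so N−1 ≥ 23 and N = 24.
Check: N=24 gives T = 0.04236 < 0.046; N=23 gives T = 0.0486.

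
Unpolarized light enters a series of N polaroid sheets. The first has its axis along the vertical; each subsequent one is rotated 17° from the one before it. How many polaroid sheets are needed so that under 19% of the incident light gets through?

N = 12

First polarizer halves the unpolarized light: factor 1/2.
Each further stage multiplies by cos²(17°) = 0.9145.
After N polarizers: T = 0.5·0.9145^(N−1). Require T < 0.19 ⇒ N−1 > ln(0.19/0.5)/ln(0.9145) = 10.83, so N−1 ≥ 11 and N = 12.
Check: N=12 gives T = 0.1871 < 0.19; N=11 gives T = 0.2046.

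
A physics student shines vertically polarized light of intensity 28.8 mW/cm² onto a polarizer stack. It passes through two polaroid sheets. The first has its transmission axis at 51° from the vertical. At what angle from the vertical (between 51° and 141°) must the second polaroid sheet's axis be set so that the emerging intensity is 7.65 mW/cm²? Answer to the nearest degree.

θ ≈ 86°

By Malus's law, I₁ = I₀ cos²(51° − 0°) = I₀ cos²(51°) = 0.396 I₀.
Target fraction: 7.65 / 28.8 mW/cm² = 0.2656 of I₀.
Need I₂/I₀ = 0.2656, so cos²(θ − 51°) = 0.2656 / 0.396 = 0.6707.
θ − 51° = arccos(√0.6707) = 35.0°, giving θ ≈ 51 + 35.0 = 86.0°.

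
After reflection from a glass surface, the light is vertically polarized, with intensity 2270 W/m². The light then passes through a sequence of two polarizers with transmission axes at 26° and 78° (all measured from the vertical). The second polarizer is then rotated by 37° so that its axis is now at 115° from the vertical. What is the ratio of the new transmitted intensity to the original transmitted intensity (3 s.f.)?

I_new/I_old ≈ 0.000804

Before rotation:
I₁ = I₀ cos²(26° − 0°) = I₀ cos²(26°) = 0.8078 I₀.
I₂ = I₁ cos²(78° − 26°) = 0.8078 I₀ · cos²(52°) = 0.3062 I₀.
After rotation:
I₁ = I₀ cos²(26° − 0°) = I₀ cos²(26°) = 0.8078 I₀.
I₂ = I₁ cos²(115° − 26°) = 0.8078 I₀ · cos²(89°) = 0.0002461 I₀.
Ratio = 0.0002461 / 0.3062 = 0.0008036.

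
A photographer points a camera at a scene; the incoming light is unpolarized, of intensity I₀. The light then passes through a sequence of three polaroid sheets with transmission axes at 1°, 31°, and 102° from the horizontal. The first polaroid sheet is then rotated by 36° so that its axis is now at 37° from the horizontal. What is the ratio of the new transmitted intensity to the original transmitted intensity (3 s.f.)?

I_new/I_old ≈ 1.32

Before rotation:
Unpolarized light through the first polarizer → I₁ = ½ I₀, now polarized at 1°.
I₂ = I₁ cos²(31° − 1°) = 0.5 I₀ · cos²(30°) = 0.375 I₀.
I₃ = I₂ cos²(102° − 31°) = 0.375 I₀ · cos²(71°) = 0.03975 I₀.
After rotation:
Unpolarized light through the first polarizer → I₁ = ½ I₀, now polarized at 37°.
I₂ = I₁ cos²(31° − 37°) = 0.5 I₀ · cos²(6°) = 0.4945 I₀.
I₃ = I₂ cos²(102° − 31°) = 0.4945 I₀ · cos²(71°) = 0.05242 I₀.
Ratio = 0.05242 / 0.03975 = 1.319.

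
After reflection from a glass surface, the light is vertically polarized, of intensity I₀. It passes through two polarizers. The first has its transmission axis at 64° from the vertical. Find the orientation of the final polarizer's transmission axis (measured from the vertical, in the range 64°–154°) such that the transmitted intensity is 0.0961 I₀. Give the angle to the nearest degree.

By Malus's law, I₁ = I₀ cos²(64° − 0°) = I₀ cos²(64°) = 0.1922 I₀.
Need I₂/I₀ = 0.0961, so cos²(θ − 64°) = 0.0961 / 0.1922 = 0.5001.
θ − 64° = arccos(√0.5001) = 45.0°, giving θ ≈ 64 + 45.0 = 109.0°.

θ ≈ 109°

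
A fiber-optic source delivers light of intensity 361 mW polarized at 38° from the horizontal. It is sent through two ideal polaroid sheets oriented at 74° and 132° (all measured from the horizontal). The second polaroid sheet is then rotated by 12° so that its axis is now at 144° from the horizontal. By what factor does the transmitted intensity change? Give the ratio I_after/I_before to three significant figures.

Before rotation:
By Malus's law, I₁ = I₀ cos²(74° − 38°) = I₀ cos²(36°) = 0.6545 I₀.
I₂ = I₁ cos²(132° − 74°) = 0.6545 I₀ · cos²(58°) = 0.1838 I₀.
After rotation:
I₁ = I₀ cos²(74° − 38°) = I₀ cos²(36°) = 0.6545 I₀.
I₂ = I₁ cos²(144° − 74°) = 0.6545 I₀ · cos²(70°) = 0.07656 I₀.
Ratio = 0.07656 / 0.1838 = 0.4166.

I_new/I_old ≈ 0.417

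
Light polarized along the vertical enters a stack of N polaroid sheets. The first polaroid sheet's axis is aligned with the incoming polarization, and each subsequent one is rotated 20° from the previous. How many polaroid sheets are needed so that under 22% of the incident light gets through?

N = 14

First polarizer is aligned with the polarization: full transmission.
Each further stage multiplies by cos²(20°) = 0.883.
After N polarizers: T = 0.883^(N−1). Require T < 0.22 ⇒ N−1 > ln(0.22)/ln(0.883) = 12.17, so N−1 ≥ 13 and N = 14.
Check: N=14 gives T = 0.1984 < 0.22; N=13 gives T = 0.2247.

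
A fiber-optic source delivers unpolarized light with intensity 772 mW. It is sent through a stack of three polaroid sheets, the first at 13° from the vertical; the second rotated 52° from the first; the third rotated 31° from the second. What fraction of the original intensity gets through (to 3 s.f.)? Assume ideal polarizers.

I/I₀ ≈ 0.139

Unpolarized light through the first polarizer → I₁ = 772 mW/2 = 386 mW, polarized at 13°.
I₂ = I₁ · cos²(52°) = 386 · 0.379 = 146.3 mW.
I₃ = I₂ · cos²(31°) = 146.3 · 0.7347 = 107.5 mW.
Transmitted fraction = 0.1392.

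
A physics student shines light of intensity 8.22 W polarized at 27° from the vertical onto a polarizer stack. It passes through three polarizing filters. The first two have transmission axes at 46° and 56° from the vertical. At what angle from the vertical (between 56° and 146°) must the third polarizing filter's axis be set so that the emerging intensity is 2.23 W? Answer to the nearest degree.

θ ≈ 112°

I₁ = I₀ cos²(46° − 27°) = I₀ cos²(19°) = 0.894 I₀.
I₂ = I₁ cos²(56° − 46°) = 0.894 I₀ · cos²(10°) = 0.867 I₀.
Target fraction: 2.23 / 8.22 W = 0.2713 of I₀.
Need I₃/I₀ = 0.2713, so cos²(θ − 56°) = 0.2713 / 0.867 = 0.3129.
θ − 56° = arccos(√0.3129) = 56.0°, giving θ ≈ 56 + 56.0 = 112.0°.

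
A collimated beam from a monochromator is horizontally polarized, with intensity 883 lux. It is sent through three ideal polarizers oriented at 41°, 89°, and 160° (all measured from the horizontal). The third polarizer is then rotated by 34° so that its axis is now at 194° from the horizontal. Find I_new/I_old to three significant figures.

I_new/I_old ≈ 0.632

Before rotation:
I₁ = I₀ cos²(41° − 0°) = I₀ cos²(41°) = 0.5696 I₀.
I₂ = I₁ cos²(89° − 41°) = 0.5696 I₀ · cos²(48°) = 0.255 I₀.
I₃ = I₂ cos²(160° − 89°) = 0.255 I₀ · cos²(71°) = 0.02703 I₀.
After rotation:
I₁ = I₀ cos²(41° − 0°) = I₀ cos²(41°) = 0.5696 I₀.
I₂ = I₁ cos²(89° − 41°) = 0.5696 I₀ · cos²(48°) = 0.255 I₀.
Angle between axes 2 and 3: 75°. I₃ = 0.255 I₀ · cos²(75°) = 0.01708 I₀.
Ratio = 0.01708 / 0.02703 = 0.632.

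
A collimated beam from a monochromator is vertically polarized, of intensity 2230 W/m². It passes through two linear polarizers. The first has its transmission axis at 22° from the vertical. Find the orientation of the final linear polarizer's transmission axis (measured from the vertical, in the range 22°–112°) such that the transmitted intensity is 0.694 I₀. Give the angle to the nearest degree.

θ ≈ 48°

I₁ = I₀ cos²(22° − 0°) = I₀ cos²(22°) = 0.8597 I₀.
Need I₂/I₀ = 0.694, so cos²(θ − 22°) = 0.694 / 0.8597 = 0.8073.
θ − 22° = arccos(√0.8073) = 26.0°, giving θ ≈ 22 + 26.0 = 48.0°.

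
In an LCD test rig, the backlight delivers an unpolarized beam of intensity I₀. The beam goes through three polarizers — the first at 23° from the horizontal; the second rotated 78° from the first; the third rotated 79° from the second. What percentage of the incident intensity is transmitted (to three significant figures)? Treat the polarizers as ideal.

≈ 0.0787%

Unpolarized light through the first polarizer → I₁ = ½ I₀, now polarized at 23°.
I₂ = I₁ cos²(78°) = 0.5 · 0.04323 I₀ = 0.02161 I₀.
I₃ = I₂ cos²(79°) = 0.02161 · 0.03641 I₀ = 0.0007869 I₀.
That is 0.07869% of the incident intensity.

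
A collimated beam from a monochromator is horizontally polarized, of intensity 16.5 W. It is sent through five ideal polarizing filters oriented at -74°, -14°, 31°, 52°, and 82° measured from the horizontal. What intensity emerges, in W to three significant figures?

I ≈ 0.102 W

I₁ = 16.5 W · cos²(74°) = 1.254 W.
I₂ = I₁ · cos²(60°) = 1.254 · 0.25 = 0.3134 W.
I₃ = I₂ · cos²(45°) = 0.3134 · 0.5 = 0.1567 W.
I₄ = I₃ · cos²(21°) = 0.1567 · 0.8716 = 0.1366 W.
I₅ = I₄ · cos²(30°) = 0.1366 · 0.75 = 0.1024 W.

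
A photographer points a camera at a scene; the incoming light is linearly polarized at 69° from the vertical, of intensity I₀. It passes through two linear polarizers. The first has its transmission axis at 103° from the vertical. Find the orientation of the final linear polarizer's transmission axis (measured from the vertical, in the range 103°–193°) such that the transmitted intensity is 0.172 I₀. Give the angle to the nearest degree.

θ ≈ 163°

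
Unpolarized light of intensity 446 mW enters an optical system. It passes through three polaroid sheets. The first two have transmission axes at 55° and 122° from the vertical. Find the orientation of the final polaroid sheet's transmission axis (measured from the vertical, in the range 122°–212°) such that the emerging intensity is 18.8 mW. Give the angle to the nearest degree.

Unpolarized light through the first polarizer → I₁ = ½ I₀, now polarized at 55°.
I₂ = I₁ cos²(122° − 55°) = 0.5 I₀ · cos²(67°) = 0.07634 I₀.
Target fraction: 18.8 / 446 mW = 0.04215 of I₀.
Need I₃/I₀ = 0.04215, so cos²(θ − 122°) = 0.04215 / 0.07634 = 0.5522.
θ − 122° = arccos(√0.5522) = 42.0°, giving θ ≈ 122 + 42.0 = 164.0°.

θ ≈ 164°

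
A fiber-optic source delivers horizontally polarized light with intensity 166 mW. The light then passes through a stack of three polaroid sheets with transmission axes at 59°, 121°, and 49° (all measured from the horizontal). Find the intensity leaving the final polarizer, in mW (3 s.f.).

By Malus's law, I₁ = 166 mW · cos²(59°) = 44.03 mW.
I₂ = I₁ · cos²(62°) = 44.03 · 0.2204 = 9.705 mW.
I₃ = I₂ · cos²(72°) = 9.705 · 0.09549 = 0.9268 mW.

I ≈ 0.927 mW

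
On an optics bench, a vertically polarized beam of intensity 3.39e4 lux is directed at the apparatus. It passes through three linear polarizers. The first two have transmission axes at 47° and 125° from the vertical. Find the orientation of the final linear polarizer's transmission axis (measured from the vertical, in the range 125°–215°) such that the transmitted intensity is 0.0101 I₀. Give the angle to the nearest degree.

θ ≈ 170°

I₁ = I₀ cos²(47° − 0°) = I₀ cos²(47°) = 0.4651 I₀.
I₂ = I₁ cos²(125° − 47°) = 0.4651 I₀ · cos²(78°) = 0.02011 I₀.
Need I₃/I₀ = 0.0101, so cos²(θ − 125°) = 0.0101 / 0.02011 = 0.5023.
θ − 125° = arccos(√0.5023) = 44.9°, giving θ ≈ 125 + 44.9 = 169.9°.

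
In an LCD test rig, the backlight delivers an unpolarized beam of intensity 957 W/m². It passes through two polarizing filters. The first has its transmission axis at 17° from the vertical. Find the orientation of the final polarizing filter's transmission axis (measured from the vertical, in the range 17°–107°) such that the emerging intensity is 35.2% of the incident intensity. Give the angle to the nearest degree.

θ ≈ 50°

Unpolarized light through the first polarizer → I₁ = ½ I₀, now polarized at 17°.
Need I₂/I₀ = 0.352, so cos²(θ − 17°) = 0.352 / 0.5 = 0.704.
θ − 17° = arccos(√0.704) = 33.0°, giving θ ≈ 17 + 33.0 = 50.0°.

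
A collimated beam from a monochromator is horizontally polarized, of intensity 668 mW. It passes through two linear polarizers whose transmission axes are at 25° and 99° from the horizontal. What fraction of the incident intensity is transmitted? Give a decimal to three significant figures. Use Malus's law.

By Malus's law, I₁ = 668 mW · cos²(25°) = 548.7 mW.
I₂ = I₁ · cos²(74°) = 548.7 · 0.07598 = 41.69 mW.
Transmitted fraction = 0.06241.

I/I₀ ≈ 0.0624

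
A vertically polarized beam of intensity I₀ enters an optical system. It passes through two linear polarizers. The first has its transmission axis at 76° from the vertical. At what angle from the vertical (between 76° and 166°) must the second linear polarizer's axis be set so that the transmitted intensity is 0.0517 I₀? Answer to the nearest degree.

θ ≈ 96°

By Malus's law, I₁ = I₀ cos²(76° − 0°) = I₀ cos²(76°) = 0.05853 I₀.
Need I₂/I₀ = 0.0517, so cos²(θ − 76°) = 0.0517 / 0.05853 = 0.8834.
θ − 76° = arccos(√0.8834) = 20.0°, giving θ ≈ 76 + 20.0 = 96.0°.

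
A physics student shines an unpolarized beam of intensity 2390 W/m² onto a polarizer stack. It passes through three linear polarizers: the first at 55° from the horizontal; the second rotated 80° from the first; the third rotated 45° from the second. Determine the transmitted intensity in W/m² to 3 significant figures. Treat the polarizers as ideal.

I ≈ 18.0 W/m²

Unpolarized light through the first polarizer → I₁ = 2390 W/m²/2 = 1195 W/m², polarized at 55°.
I₂ = I₁ · cos²(80°) = 1195 · 0.03015 = 36.03 W/m².
I₃ = I₂ · cos²(45°) = 36.03 · 0.5 = 18.02 W/m².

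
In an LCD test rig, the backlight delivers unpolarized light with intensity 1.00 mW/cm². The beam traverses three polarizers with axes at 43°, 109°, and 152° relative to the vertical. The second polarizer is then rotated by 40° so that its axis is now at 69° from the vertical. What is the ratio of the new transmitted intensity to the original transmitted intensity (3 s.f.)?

Before rotation:
Unpolarized light through the first polarizer → I₁ = ½ I₀, now polarized at 43°.
I₂ = I₁ cos²(109° − 43°) = 0.5 I₀ · cos²(66°) = 0.08272 I₀.
I₃ = I₂ cos²(152° − 109°) = 0.08272 I₀ · cos²(43°) = 0.04424 I₀.
After rotation:
Unpolarized light through the first polarizer → I₁ = ½ I₀, now polarized at 43°.
I₂ = I₁ cos²(69° − 43°) = 0.5 I₀ · cos²(26°) = 0.4039 I₀.
I₃ = I₂ cos²(152° − 69°) = 0.4039 I₀ · cos²(83°) = 0.005999 I₀.
Ratio = 0.005999 / 0.04424 = 0.1356.

I_new/I_old ≈ 0.136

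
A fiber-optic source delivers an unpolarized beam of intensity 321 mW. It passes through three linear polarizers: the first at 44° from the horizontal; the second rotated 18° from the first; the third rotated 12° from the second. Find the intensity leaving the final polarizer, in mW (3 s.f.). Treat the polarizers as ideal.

Unpolarized light through the first polarizer → I₁ = 321 mW/2 = 160.5 mW, polarized at 44°.
I₂ = I₁ · cos²(18°) = 160.5 · 0.9045 = 145.2 mW.
I₃ = I₂ · cos²(12°) = 145.2 · 0.9568 = 138.9 mW.

I ≈ 139 mW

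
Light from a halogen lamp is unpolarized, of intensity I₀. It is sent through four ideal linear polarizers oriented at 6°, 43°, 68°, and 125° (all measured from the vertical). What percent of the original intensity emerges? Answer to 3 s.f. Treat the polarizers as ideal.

Unpolarized light through the first polarizer → I₁ = ½ I₀, now polarized at 6°.
I₂ = I₁ cos²(43° − 6°) = 0.5 I₀ · cos²(37°) = 0.3189 I₀.
I₃ = I₂ cos²(68° − 43°) = 0.3189 I₀ · cos²(25°) = 0.262 I₀.
I₄ = I₃ cos²(125° − 68°) = 0.262 I₀ · cos²(57°) = 0.0777 I₀.
That is 7.77% of the incident intensity.

≈ 7.77%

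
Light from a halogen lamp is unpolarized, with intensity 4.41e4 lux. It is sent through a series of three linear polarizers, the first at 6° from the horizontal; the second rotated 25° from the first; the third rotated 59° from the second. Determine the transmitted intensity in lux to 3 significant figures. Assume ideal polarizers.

I ≈ 4800 lux

Unpolarized light through the first polarizer → I₁ = 4.41e4 lux/2 = 2.205e+04 lux, polarized at 6°.
I₂ = I₁ · cos²(25°) = 2.205e+04 · 0.8214 = 1.811e+04 lux.
I₃ = I₂ · cos²(59°) = 1.811e+04 · 0.2653 = 4804 lux.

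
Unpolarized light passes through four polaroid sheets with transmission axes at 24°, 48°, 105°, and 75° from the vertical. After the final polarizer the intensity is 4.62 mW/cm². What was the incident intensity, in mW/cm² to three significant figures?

Unpolarized light through the first polarizer → I₁ = ½ I₀, now polarized at 24°.
I₂ = I₁ cos²(48° − 24°) = 0.5 I₀ · cos²(24°) = 0.4173 I₀.
I₃ = I₂ cos²(105° − 48°) = 0.4173 I₀ · cos²(57°) = 0.1238 I₀.
I₄ = I₃ cos²(75° − 105°) = 0.1238 I₀ · cos²(30°) = 0.09283 I₀.
So 4.62 mW/cm² = 0.09283 I₀, giving I₀ = 4.62/0.09283 = 49.77 mW/cm².

I₀ ≈ 49.8 mW/cm²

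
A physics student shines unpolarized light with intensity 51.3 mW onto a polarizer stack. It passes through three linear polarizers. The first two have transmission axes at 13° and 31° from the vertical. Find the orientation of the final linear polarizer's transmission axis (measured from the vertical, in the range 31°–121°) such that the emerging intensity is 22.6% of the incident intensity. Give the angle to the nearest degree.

θ ≈ 76°

Unpolarized light through the first polarizer → I₁ = ½ I₀, now polarized at 13°.
I₂ = I₁ cos²(31° − 13°) = 0.5 I₀ · cos²(18°) = 0.4523 I₀.
Need I₃/I₀ = 0.226, so cos²(θ − 31°) = 0.226 / 0.4523 = 0.4997.
θ − 31° = arccos(√0.4997) = 45.0°, giving θ ≈ 31 + 45.0 = 76.0°.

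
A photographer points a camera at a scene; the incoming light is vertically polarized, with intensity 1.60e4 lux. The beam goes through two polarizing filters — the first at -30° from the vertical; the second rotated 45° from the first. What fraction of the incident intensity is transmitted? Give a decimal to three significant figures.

I₁ = 1.60e4 lux · cos²(30°) = 1.2e+04 lux.
I₂ = I₁ · cos²(45°) = 1.2e+04 · 0.5 = 6000 lux.
Transmitted fraction = 0.375.

I/I₀ ≈ 0.375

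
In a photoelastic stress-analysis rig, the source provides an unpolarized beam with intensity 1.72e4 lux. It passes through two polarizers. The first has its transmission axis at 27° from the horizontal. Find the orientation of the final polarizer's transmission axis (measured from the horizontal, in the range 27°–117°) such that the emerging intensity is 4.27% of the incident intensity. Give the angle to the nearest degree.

Unpolarized light through the first polarizer → I₁ = ½ I₀, now polarized at 27°.
Need I₂/I₀ = 0.0427, so cos²(θ − 27°) = 0.0427 / 0.5 = 0.0854.
θ − 27° = arccos(√0.0854) = 73.0°, giving θ ≈ 27 + 73.0 = 100.0°.

θ ≈ 100°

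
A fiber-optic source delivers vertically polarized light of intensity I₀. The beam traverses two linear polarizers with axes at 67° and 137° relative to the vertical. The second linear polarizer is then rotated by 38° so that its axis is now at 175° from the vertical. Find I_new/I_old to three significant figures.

I_new/I_old ≈ 0.816

Before rotation:
I₁ = I₀ cos²(67° − 0°) = I₀ cos²(67°) = 0.1527 I₀.
I₂ = I₁ cos²(137° − 67°) = 0.1527 I₀ · cos²(70°) = 0.01786 I₀.
After rotation:
I₁ = I₀ cos²(67° − 0°) = I₀ cos²(67°) = 0.1527 I₀.
Angle between axes 1 and 2: 72°. I₂ = 0.1527 I₀ · cos²(72°) = 0.01458 I₀.
Ratio = 0.01458 / 0.01786 = 0.8163.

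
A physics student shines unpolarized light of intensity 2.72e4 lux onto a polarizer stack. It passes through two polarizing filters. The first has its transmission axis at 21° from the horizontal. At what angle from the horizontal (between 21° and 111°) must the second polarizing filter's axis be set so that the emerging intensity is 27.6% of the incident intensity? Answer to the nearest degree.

Unpolarized light through the first polarizer → I₁ = ½ I₀, now polarized at 21°.
Need I₂/I₀ = 0.276, so cos²(θ − 21°) = 0.276 / 0.5 = 0.552.
θ − 21° = arccos(√0.552) = 42.0°, giving θ ≈ 21 + 42.0 = 63.0°.

θ ≈ 63°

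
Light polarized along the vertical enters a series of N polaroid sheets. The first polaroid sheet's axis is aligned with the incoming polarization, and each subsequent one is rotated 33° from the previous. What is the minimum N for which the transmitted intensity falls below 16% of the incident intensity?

N = 7

First polarizer is aligned with the polarization: full transmission.
Each further stage multiplies by cos²(33°) = 0.7034.
After N polarizers: T = 0.7034^(N−1). Require T < 0.16 ⇒ N−1 > ln(0.16)/ln(0.7034) = 5.21, so N−1 ≥ 6 and N = 7.
Check: N=7 gives T = 0.1211 < 0.16; N=6 gives T = 0.1722.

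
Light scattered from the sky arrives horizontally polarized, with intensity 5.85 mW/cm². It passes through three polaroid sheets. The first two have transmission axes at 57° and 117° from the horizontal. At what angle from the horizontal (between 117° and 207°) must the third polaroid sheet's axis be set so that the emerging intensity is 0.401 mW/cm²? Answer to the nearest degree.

θ ≈ 133°

I₁ = I₀ cos²(57° − 0°) = I₀ cos²(57°) = 0.2966 I₀.
I₂ = I₁ cos²(117° − 57°) = 0.2966 I₀ · cos²(60°) = 0.07416 I₀.
Target fraction: 0.401 / 5.85 mW/cm² = 0.06855 of I₀.
Need I₃/I₀ = 0.06855, so cos²(θ − 117°) = 0.06855 / 0.07416 = 0.9243.
θ − 117° = arccos(√0.9243) = 16.0°, giving θ ≈ 117 + 16.0 = 133.0°.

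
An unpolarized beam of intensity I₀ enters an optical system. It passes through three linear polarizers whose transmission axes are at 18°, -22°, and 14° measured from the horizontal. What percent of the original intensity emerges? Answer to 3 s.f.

≈ 19.2%

Unpolarized light through the first polarizer → I₁ = ½ I₀, now polarized at 18°.
I₂ = I₁ cos²(-22° − 18°) = 0.5 I₀ · cos²(40°) = 0.2934 I₀.
I₃ = I₂ cos²(14° + 22°) = 0.2934 I₀ · cos²(36°) = 0.192 I₀.
That is 19.2% of the incident intensity.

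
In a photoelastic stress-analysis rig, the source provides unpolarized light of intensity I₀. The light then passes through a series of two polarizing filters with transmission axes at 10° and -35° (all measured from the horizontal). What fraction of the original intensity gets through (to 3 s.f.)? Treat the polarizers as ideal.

≈ 0.250 I₀

Unpolarized light through the first polarizer → I₁ = ½ I₀, now polarized at 10°.
I₂ = I₁ cos²(-35° − 10°) = 0.5 I₀ · cos²(45°) = 0.25 I₀.
Transmitted fraction = 0.25.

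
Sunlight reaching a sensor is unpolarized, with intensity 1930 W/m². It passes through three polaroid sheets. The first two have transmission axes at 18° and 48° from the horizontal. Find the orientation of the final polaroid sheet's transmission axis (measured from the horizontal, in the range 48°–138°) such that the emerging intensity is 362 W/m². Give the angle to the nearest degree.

θ ≈ 93°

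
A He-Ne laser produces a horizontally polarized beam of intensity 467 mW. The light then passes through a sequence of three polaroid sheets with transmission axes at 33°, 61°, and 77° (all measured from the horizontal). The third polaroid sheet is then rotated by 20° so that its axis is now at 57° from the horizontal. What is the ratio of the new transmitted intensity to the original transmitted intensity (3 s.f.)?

Before rotation:
By Malus's law, I₁ = I₀ cos²(33° − 0°) = I₀ cos²(33°) = 0.7034 I₀.
I₂ = I₁ cos²(61° − 33°) = 0.7034 I₀ · cos²(28°) = 0.5483 I₀.
I₃ = I₂ cos²(77° − 61°) = 0.5483 I₀ · cos²(16°) = 0.5067 I₀.
After rotation:
I₁ = I₀ cos²(33° − 0°) = I₀ cos²(33°) = 0.7034 I₀.
I₂ = I₁ cos²(61° − 33°) = 0.7034 I₀ · cos²(28°) = 0.5483 I₀.
I₃ = I₂ cos²(57° − 61°) = 0.5483 I₀ · cos²(4°) = 0.5457 I₀.
Ratio = 0.5457 / 0.5067 = 1.077.

I_new/I_old ≈ 1.08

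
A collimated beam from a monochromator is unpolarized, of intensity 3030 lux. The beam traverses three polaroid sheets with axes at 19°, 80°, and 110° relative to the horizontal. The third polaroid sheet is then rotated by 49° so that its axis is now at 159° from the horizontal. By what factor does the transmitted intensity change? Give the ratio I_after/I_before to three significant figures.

I_new/I_old ≈ 0.0485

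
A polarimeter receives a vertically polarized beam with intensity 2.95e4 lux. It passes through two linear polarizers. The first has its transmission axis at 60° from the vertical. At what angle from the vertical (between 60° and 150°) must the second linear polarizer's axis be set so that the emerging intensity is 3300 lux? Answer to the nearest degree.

I₁ = I₀ cos²(60° − 0°) = I₀ cos²(60°) = 0.25 I₀.
Target fraction: 3300 / 2.95e4 lux = 0.1119 of I₀.
Need I₂/I₀ = 0.1119, so cos²(θ − 60°) = 0.1119 / 0.25 = 0.4475.
θ − 60° = arccos(√0.4475) = 48.0°, giving θ ≈ 60 + 48.0 = 108.0°.

θ ≈ 108°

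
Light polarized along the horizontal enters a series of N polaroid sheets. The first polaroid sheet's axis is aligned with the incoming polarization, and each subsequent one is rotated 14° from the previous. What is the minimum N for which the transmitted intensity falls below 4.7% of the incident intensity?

First polarizer is aligned with the polarization: full transmission.
Each further stage multiplies by cos²(14°) = 0.9415.
After N polarizers: T = 0.9415^(N−1). Require T < 0.047 ⇒ N−1 > ln(0.047)/ln(0.9415) = 50.70, so N−1 ≥ 51 and N = 52.
Check: N=52 gives T = 0.04616 < 0.047; N=51 gives T = 0.04902.

N = 52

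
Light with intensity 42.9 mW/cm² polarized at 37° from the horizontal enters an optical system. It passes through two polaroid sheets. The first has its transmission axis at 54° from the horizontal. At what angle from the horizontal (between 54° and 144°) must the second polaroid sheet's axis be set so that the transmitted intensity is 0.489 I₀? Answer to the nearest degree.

I₁ = I₀ cos²(54° − 37°) = I₀ cos²(17°) = 0.9145 I₀.
Need I₂/I₀ = 0.489, so cos²(θ − 54°) = 0.489 / 0.9145 = 0.5347.
θ − 54° = arccos(√0.5347) = 43.0°, giving θ ≈ 54 + 43.0 = 97.0°.

θ ≈ 97°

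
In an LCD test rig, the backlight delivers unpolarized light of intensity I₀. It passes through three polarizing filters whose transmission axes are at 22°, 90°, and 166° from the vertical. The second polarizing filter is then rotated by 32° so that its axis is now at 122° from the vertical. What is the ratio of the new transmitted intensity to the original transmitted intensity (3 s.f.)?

I_new/I_old ≈ 1.90

Before rotation:
Unpolarized light through the first polarizer → I₁ = ½ I₀, now polarized at 22°.
I₂ = I₁ cos²(90° − 22°) = 0.5 I₀ · cos²(68°) = 0.07017 I₀.
I₃ = I₂ cos²(166° − 90°) = 0.07017 I₀ · cos²(76°) = 0.004106 I₀.
After rotation:
Unpolarized light through the first polarizer → I₁ = ½ I₀, now polarized at 22°.
Angle between axes 1 and 2: 80°. I₂ = 0.5 I₀ · cos²(80°) = 0.01508 I₀.
I₃ = I₂ cos²(166° − 122°) = 0.01508 I₀ · cos²(44°) = 0.007802 I₀.
Ratio = 0.007802 / 0.004106 = 1.9.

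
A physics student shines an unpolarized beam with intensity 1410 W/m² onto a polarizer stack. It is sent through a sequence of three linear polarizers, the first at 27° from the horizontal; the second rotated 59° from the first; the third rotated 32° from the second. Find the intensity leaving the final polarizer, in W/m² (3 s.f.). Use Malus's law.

Unpolarized light through the first polarizer → I₁ = 1410 W/m²/2 = 705 W/m², polarized at 27°.
I₂ = I₁ · cos²(59°) = 705 · 0.2653 = 187 W/m².
I₃ = I₂ · cos²(32°) = 187 · 0.7192 = 134.5 W/m².

I ≈ 134 W/m²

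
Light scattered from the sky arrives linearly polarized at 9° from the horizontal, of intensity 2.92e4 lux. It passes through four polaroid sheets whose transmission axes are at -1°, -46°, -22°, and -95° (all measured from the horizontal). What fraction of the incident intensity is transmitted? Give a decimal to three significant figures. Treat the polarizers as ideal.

I/I₀ ≈ 0.0346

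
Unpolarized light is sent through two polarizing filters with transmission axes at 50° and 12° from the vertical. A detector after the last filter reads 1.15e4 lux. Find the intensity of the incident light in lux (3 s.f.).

Unpolarized light through the first polarizer → I₁ = ½ I₀, now polarized at 50°.
I₂ = I₁ cos²(12° − 50°) = 0.5 I₀ · cos²(38°) = 0.3105 I₀.
So 1.15e4 lux = 0.3105 I₀, giving I₀ = 1.15e4/0.3105 = 3.704e+04 lux.

I₀ ≈ 3.70e4 lux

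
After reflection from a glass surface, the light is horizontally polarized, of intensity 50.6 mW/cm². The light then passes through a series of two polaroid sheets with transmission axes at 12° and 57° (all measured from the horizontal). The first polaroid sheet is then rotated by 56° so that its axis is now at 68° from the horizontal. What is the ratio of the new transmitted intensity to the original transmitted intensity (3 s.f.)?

Before rotation:
I₁ = I₀ cos²(12° − 0°) = I₀ cos²(12°) = 0.9568 I₀.
I₂ = I₁ cos²(57° − 12°) = 0.9568 I₀ · cos²(45°) = 0.4784 I₀.
After rotation:
I₁ = I₀ cos²(68° − 0°) = I₀ cos²(68°) = 0.1403 I₀.
I₂ = I₁ cos²(57° − 68°) = 0.1403 I₀ · cos²(11°) = 0.1352 I₀.
Ratio = 0.1352 / 0.4784 = 0.2827.

I_new/I_old ≈ 0.283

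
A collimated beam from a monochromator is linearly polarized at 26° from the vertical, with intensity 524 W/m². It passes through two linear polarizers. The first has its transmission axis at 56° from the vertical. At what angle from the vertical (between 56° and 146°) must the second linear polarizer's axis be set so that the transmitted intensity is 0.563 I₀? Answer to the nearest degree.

θ ≈ 86°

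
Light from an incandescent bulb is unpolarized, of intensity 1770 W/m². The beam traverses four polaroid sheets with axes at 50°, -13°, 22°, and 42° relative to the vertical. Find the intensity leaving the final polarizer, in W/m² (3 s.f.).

I ≈ 108 W/m²

Unpolarized light through the first polarizer → I₁ = 1770 W/m²/2 = 885 W/m², polarized at 50°.
I₂ = I₁ · cos²(63°) = 885 · 0.2061 = 182.4 W/m².
I₃ = I₂ · cos²(35°) = 182.4 · 0.671 = 122.4 W/m².
I₄ = I₃ · cos²(20°) = 122.4 · 0.883 = 108.1 W/m².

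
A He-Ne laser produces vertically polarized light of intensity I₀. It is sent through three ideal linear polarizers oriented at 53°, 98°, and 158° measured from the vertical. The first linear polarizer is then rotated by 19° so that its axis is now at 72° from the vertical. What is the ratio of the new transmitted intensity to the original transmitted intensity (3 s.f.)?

Before rotation:
I₁ = I₀ cos²(53° − 0°) = I₀ cos²(53°) = 0.3622 I₀.
I₂ = I₁ cos²(98° − 53°) = 0.3622 I₀ · cos²(45°) = 0.1811 I₀.
I₃ = I₂ cos²(158° − 98°) = 0.1811 I₀ · cos²(60°) = 0.04527 I₀.
After rotation:
I₁ = I₀ cos²(72° − 0°) = I₀ cos²(72°) = 0.09549 I₀.
I₂ = I₁ cos²(98° − 72°) = 0.09549 I₀ · cos²(26°) = 0.07714 I₀.
I₃ = I₂ cos²(158° − 98°) = 0.07714 I₀ · cos²(60°) = 0.01929 I₀.
Ratio = 0.01929 / 0.04527 = 0.426.

I_new/I_old ≈ 0.426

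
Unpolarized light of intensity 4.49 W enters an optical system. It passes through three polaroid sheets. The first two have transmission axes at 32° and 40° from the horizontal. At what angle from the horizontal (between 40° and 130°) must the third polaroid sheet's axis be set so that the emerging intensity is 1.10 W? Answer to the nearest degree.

θ ≈ 85°

Unpolarized light through the first polarizer → I₁ = ½ I₀, now polarized at 32°.
I₂ = I₁ cos²(40° − 32°) = 0.5 I₀ · cos²(8°) = 0.4903 I₀.
Target fraction: 1.10 / 4.49 W = 0.245 of I₀.
Need I₃/I₀ = 0.245, so cos²(θ − 40°) = 0.245 / 0.4903 = 0.4997.
θ − 40° = arccos(√0.4997) = 45.0°, giving θ ≈ 40 + 45.0 = 85.0°.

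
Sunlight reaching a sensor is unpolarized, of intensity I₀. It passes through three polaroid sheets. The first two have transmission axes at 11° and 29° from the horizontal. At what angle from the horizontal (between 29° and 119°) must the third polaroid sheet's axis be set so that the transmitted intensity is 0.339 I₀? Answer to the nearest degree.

θ ≈ 59°

Unpolarized light through the first polarizer → I₁ = ½ I₀, now polarized at 11°.
I₂ = I₁ cos²(29° − 11°) = 0.5 I₀ · cos²(18°) = 0.4523 I₀.
Need I₃/I₀ = 0.339, so cos²(θ − 29°) = 0.339 / 0.4523 = 0.7496.
θ − 29° = arccos(√0.7496) = 30.0°, giving θ ≈ 29 + 30.0 = 59.0°.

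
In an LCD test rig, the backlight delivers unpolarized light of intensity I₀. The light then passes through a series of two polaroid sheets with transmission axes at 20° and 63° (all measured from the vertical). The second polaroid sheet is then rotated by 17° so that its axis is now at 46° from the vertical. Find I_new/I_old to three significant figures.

I_new/I_old ≈ 1.51

Before rotation:
Unpolarized light through the first polarizer → I₁ = ½ I₀, now polarized at 20°.
I₂ = I₁ cos²(63° − 20°) = 0.5 I₀ · cos²(43°) = 0.2674 I₀.
After rotation:
Unpolarized light through the first polarizer → I₁ = ½ I₀, now polarized at 20°.
I₂ = I₁ cos²(46° − 20°) = 0.5 I₀ · cos²(26°) = 0.4039 I₀.
Ratio = 0.4039 / 0.2674 = 1.51.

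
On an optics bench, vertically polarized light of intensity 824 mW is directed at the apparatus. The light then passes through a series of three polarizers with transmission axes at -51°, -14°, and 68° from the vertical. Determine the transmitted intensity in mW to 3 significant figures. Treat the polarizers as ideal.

I ≈ 4.03 mW

I₁ = 824 mW · cos²(51°) = 326.3 mW.
I₂ = I₁ · cos²(37°) = 326.3 · 0.6378 = 208.1 mW.
I₃ = I₂ · cos²(82°) = 208.1 · 0.01937 = 4.032 mW.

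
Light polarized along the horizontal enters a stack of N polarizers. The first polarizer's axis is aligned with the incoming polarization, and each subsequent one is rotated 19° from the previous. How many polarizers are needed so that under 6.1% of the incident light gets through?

First polarizer is aligned with the polarization: full transmission.
Each further stage multiplies by cos²(19°) = 0.894.
After N polarizers: T = 0.894^(N−1). Require T < 0.061 ⇒ N−1 > ln(0.061)/ln(0.894) = 24.96, so N−1 ≥ 25 and N = 26.
Check: N=26 gives T = 0.06074 < 0.061; N=25 gives T = 0.06795.

N = 26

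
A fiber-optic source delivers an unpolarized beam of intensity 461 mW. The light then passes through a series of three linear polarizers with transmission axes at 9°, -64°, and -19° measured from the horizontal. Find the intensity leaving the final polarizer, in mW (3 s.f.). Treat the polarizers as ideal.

I ≈ 9.85 mW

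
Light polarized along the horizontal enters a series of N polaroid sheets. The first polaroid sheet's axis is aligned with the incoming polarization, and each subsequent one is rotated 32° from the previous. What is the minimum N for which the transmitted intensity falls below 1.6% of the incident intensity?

First polarizer is aligned with the polarization: full transmission.
Each further stage multiplies by cos²(32°) = 0.7192.
After N polarizers: T = 0.7192^(N−1). Require T < 0.016 ⇒ N−1 > ln(0.016)/ln(0.7192) = 12.54, so N−1 ≥ 13 and N = 14.
Check: N=14 gives T = 0.01377 < 0.016; N=13 gives T = 0.01915.

N = 14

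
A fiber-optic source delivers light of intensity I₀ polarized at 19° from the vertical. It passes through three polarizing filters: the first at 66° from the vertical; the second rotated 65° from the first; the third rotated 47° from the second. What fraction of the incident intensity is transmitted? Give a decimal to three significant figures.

≈ 0.0386 I₀

I₁ = I₀ cos²(66° − 19°) = I₀ cos²(47°) = 0.4651 I₀.
I₂ = I₁ cos²(65°) = 0.4651 · 0.1786 I₀ = 0.08307 I₀.
I₃ = I₂ cos²(47°) = 0.08307 · 0.4651 I₀ = 0.03864 I₀.
Transmitted fraction = 0.03864.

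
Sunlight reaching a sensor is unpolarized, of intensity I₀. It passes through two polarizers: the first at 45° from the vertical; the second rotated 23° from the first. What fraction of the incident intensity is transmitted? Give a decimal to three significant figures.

Unpolarized light through the first polarizer → I₁ = ½ I₀, now polarized at 45°.
I₂ = I₁ cos²(23°) = 0.5 · 0.8473 I₀ = 0.4237 I₀.
Transmitted fraction = 0.4237.

≈ 0.424 I₀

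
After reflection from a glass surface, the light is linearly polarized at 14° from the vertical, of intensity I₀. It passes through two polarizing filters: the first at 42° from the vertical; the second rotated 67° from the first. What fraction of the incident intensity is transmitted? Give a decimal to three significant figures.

By Malus's law, I₁ = I₀ cos²(42° − 14°) = I₀ cos²(28°) = 0.7796 I₀.
I₂ = I₁ cos²(67°) = 0.7796 · 0.1527 I₀ = 0.119 I₀.
Transmitted fraction = 0.119.

≈ 0.119 I₀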